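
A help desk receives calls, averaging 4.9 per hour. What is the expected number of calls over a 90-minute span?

E[N] = λt = 4.9 × 1.5 = 7.35 (a 90-minute span = 1.5 hours).

7.35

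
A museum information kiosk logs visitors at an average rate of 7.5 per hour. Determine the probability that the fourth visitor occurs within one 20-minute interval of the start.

Over the interval, μ = 7.5 × 1/3 = 2.5 (a 20-minute interval = 1/3 hours).
The fourth arrival falls in the interval iff at least 4 events occur there: P(S_4 ≤ t) = P(N ≥ 4) = 1 − P(N ≤ 3) ≈ 0.2424.

0.2424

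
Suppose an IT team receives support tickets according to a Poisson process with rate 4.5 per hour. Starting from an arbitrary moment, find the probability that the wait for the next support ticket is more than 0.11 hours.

0.6096

The wait for the next event is exponential with rate λ = 4.5 per hour.
P(T > 0.11) = e^(−λt) = e^(−4.5 × 0.11) = e^(−0.495) ≈ 0.6096.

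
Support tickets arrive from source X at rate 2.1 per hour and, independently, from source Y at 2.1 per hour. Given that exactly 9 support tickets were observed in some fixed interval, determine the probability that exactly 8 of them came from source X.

0.0176

Given the total, each event is independently from source X with probability p = λ_X/(λ_X+λ_Y) = 2.1/4.2 = 0.5000.
So K ~ Binomial(9, 2.1/4.2): P(K = 8) = C(9,8) · (2.1/4.2)^8 · (2.1/4.2)^1 ≈ 0.0176.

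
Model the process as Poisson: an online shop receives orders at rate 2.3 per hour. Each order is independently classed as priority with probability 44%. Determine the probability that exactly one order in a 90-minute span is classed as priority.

Thinning: the orders that are classed as priority themselves form a Poisson process with rate 0.44 × 2.3 = 1.012 per hour.
Over the interval, μ = 1.012 × 1.5 = 1.518 (a 90-minute span = 1.5 hours).
P(N = 1) = e^(−1.518) · 1.518^1/1! ≈ 0.3327.

0.3327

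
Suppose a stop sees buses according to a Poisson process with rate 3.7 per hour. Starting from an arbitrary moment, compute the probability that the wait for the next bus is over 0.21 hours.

The wait for the next event is exponential with rate λ = 3.7 per hour.
P(T > 0.21) = e^(−λt) = e^(−3.7 × 0.21) = e^(−0.777) ≈ 0.4598.

0.4598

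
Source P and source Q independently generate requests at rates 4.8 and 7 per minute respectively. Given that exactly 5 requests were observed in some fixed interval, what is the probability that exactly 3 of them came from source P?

Given the total, each event is independently from source P with probability p = λ_P/(λ_P+λ_Q) = 4.8/11.8 ≈ 0.4068.
So K ~ Binomial(5, 4.8/11.8): P(K = 3) = C(5,3) · (4.8/11.8)^3 · (7/11.8)^2 ≈ 0.2369.

0.2369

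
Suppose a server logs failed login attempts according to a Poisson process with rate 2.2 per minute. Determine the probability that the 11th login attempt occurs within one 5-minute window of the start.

0.5401

Over the interval, μ = 2.2 × 5 = 11 (a 5-minute window = 5 minutes).
The 11th arrival falls in the interval iff at least 11 events occur there: P(S_11 ≤ t) = P(N ≥ 11) = 1 − P(N ≤ 10) ≈ 0.5401.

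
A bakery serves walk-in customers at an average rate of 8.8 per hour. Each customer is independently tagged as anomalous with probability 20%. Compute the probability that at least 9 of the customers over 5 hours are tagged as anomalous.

Thinning: the customers that are tagged as anomalous themselves form a Poisson process with rate 0.2 × 8.8 = 1.76 per hour.
Over the interval, μ = 1.76 × 5 = 8.8 (5 hours).
P(N ≥ 9) = 1 − P(N ≤ 8) ≈ 0.5177.

0.5177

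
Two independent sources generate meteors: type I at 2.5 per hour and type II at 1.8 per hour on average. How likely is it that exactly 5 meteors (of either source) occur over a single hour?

0.1662

Independent Poisson processes superpose: combined rate λ = 2.5 + 1.8 = 4.3 per hour.
So μ = 4.3.
P(N = 5) = e^(−4.3) · 4.3^5/5! ≈ 0.1662.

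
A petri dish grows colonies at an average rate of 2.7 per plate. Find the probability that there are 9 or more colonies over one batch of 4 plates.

0.7498

Over the interval, μ = 2.7 × 4 = 10.8 (a batch of 4 plates = 4 plates).
P(N ≥ 9) = 1 − P(N ≤ 8) = 1 − Σ_{j=0}^{8} e^(−μ) μ^j/j! ≈ 0.7498.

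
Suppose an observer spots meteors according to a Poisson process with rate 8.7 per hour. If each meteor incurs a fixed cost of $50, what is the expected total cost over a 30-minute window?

$217.5

E[N] = 8.7 × 0.5 = 4.35 (a 30-minute window = 0.5 hours); E[cost] = 4.35 × $50 = $217.5.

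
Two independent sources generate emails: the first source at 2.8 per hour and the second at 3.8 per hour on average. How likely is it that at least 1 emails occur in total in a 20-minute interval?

Independent Poisson processes superpose: combined rate λ = 2.8 + 3.8 = 6.6 per hour.
Over the interval, μ = 6.6 × 1/3 = 2.2 (a 20-minute interval = 1/3 hours).
P(N ≥ 1) = 1 − P(N ≤ 0) ≈ 0.8892.

0.8892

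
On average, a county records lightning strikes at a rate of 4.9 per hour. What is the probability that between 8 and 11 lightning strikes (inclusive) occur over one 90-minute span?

0.3825

Over the interval, μ = 4.9 × 1.5 = 7.35 (a 90-minute span = 1.5 hours).
P(8 ≤ N ≤ 11) = Σ_{j=8}^{11} e^(−7.35) · 7.35^j/j! ≈ 0.3825.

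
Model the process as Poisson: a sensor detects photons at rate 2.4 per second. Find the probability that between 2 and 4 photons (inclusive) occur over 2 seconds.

0.4285

Over the interval, μ = 2.4 × 2 = 4.8 (2 seconds).
P(2 ≤ N ≤ 4) = Σ_{j=2}^{4} e^(−4.8) · 4.8^j/j! ≈ 0.4285.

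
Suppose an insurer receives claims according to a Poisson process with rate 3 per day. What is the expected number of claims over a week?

21

E[N] = λt = 3 × 7 = 21 (a week = 7 days).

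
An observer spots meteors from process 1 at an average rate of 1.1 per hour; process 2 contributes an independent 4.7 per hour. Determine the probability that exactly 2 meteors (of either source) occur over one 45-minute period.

Independent Poisson processes superpose: combined rate λ = 1.1 + 4.7 = 5.8 per hour.
Over the interval, μ = 5.8 × 0.75 = 4.35 (a 45-minute period = 0.75 hours).
P(N = 2) = e^(−4.35) · 4.35^2/2! ≈ 0.1221.

0.1221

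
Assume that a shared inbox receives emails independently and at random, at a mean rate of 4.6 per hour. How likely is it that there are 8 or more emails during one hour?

0.0951

With mean μ = 4.6 per hour,
P(N ≥ 8) = 1 − P(N ≤ 7) = 1 − Σ_{j=0}^{7} e^(−μ) μ^j/j! ≈ 0.0951.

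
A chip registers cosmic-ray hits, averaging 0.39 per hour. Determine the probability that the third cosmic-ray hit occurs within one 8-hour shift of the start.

0.6032

Over the interval, μ = 0.39 × 8 = 3.12 (an 8-hour shift = 8 hours).
The third arrival falls in the interval iff at least 3 events occur there: P(S_3 ≤ t) = P(N ≥ 3) = 1 − P(N ≤ 2) ≈ 0.6032.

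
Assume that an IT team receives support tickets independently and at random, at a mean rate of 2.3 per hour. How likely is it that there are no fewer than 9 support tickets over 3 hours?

0.2580

Over the interval, μ = 2.3 × 3 = 6.9 (3 hours).
P(N ≥ 9) = 1 − P(N ≤ 8) = 1 − Σ_{j=0}^{8} e^(−μ) μ^j/j! ≈ 0.2580.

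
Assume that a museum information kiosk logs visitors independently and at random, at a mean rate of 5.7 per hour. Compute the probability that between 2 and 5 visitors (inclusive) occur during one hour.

0.4726

With mean μ = 5.7 per hour,
P(2 ≤ N ≤ 5) = Σ_{j=2}^{5} e^(−5.7) · 5.7^j/j! ≈ 0.4726.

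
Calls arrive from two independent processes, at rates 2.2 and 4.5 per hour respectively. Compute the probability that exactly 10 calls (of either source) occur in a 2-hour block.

Independent Poisson processes superpose: combined rate λ = 2.2 + 4.5 = 6.7 per hour.
Over the interval, μ = 6.7 × 2 = 13.4 (a 2-hour block = 2 hours).
P(N = 10) = e^(−13.4) · 13.4^10/10! ≈ 0.0779.

0.0779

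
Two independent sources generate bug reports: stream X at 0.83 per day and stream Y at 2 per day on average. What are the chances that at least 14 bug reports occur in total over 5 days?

0.5514

Independent Poisson processes superpose: combined rate λ = 0.83 + 2 = 2.83 per day.
Over the interval, μ = 2.83 × 5 = 14.15 (5 days).
P(N ≥ 14) = 1 − P(N ≤ 13) ≈ 0.5514.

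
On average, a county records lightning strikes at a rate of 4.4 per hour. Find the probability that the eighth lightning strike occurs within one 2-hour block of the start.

Over the interval, μ = 4.4 × 2 = 8.8 (a 2-hour block = 2 hours).
The eighth arrival falls in the interval iff at least 8 events occur there: P(S_8 ≤ t) = P(N ≥ 8) = 1 − P(N ≤ 7) ≈ 0.6522.

0.6522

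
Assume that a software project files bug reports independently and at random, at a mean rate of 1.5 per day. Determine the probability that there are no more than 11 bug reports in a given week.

0.6387

Over the interval, μ = 1.5 × 7 = 10.5 (a week = 7 days).
P(N ≤ 11) = Σ_{j=0}^{11} e^(−μ) μ^j/j! ≈ 0.6387.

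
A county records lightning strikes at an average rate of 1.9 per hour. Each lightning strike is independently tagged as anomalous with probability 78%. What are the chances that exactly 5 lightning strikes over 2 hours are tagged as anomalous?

Thinning: the lightning strikes that are tagged as anomalous themselves form a Poisson process with rate 0.78 × 1.9 = 1.482 per hour.
Over the interval, μ = 1.482 × 2 = 2.964 (2 hours).
P(N = 5) = e^(−2.964) · 2.964^5/5! ≈ 0.0984.

0.0984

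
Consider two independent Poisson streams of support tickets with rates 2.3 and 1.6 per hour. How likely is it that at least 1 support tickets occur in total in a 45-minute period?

Independent Poisson processes superpose: combined rate λ = 2.3 + 1.6 = 3.9 per hour.
Over the interval, μ = 3.9 × 0.75 = 2.925 (a 45-minute period = 0.75 hours).
P(N ≥ 1) = 1 − P(N ≤ 0) ≈ 0.9463.

0.9463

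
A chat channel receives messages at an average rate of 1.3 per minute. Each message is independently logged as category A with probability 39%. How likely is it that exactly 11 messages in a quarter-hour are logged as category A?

Thinning: the messages that are logged as category A themselves form a Poisson process with rate 0.39 × 1.3 = 0.507 per minute.
Over the interval, μ = 0.507 × 15 = 7.605 (a quarter-hour = 15 minutes).
P(N = 11) = e^(−7.605) · 7.605^11/11! ≈ 0.0614.

0.0614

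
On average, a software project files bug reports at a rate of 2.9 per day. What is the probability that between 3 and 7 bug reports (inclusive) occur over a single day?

0.5442

With mean μ = 2.9 per day,
P(3 ≤ N ≤ 7) = Σ_{j=3}^{7} e^(−2.9) · 2.9^j/j! ≈ 0.5442.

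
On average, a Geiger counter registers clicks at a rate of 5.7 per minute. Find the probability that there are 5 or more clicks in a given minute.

With mean μ = 5.7 per minute,
P(N ≥ 5) = 1 − P(N ≤ 4) = 1 − Σ_{j=0}^{4} e^(−μ) μ^j/j! ≈ 0.6728.

0.6728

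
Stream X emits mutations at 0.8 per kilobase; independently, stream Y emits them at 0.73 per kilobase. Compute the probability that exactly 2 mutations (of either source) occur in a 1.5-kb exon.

0.2654

Independent Poisson processes superpose: combined rate λ = 0.8 + 0.73 = 1.53 per kilobase.
Over the interval, μ = 1.53 × 1.5 = 2.295 (a 1.5-kb exon = 1.5 kilobases).
P(N = 2) = e^(−2.295) · 2.295^2/2! ≈ 0.2654.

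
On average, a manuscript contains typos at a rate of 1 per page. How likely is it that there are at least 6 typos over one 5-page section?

Over the interval, μ = 1 × 5 = 5 (a 5-page section = 5 pages).
P(N ≥ 6) = 1 − P(N ≤ 5) = 1 − Σ_{j=0}^{5} e^(−μ) μ^j/j! ≈ 0.3840.

0.3840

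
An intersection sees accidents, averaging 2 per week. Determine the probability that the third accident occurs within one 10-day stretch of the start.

Over the interval, μ = 2 × 10/7 ≈ 2.85714 (a 10-day stretch = 10/7 weeks).
The third arrival falls in the interval iff at least 3 events occur there: P(S_3 ≤ t) = P(N ≥ 3) = 1 − P(N ≤ 2) ≈ 0.5441.

0.5441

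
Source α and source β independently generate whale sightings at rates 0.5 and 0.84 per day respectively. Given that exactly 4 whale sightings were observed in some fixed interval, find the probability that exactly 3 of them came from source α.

Given the total, each event is independently from source α with probability p = λ_α/(λ_α+λ_β) = 0.5/1.34 ≈ 0.3731.
So K ~ Binomial(4, 0.5/1.34): P(K = 3) = C(4,3) · (0.5/1.34)^3 · (0.84/1.34)^1 ≈ 0.1303.

0.1303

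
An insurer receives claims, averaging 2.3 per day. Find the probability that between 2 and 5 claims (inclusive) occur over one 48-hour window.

Over the interval, μ = 2.3 × 2 = 4.6 (a 48-hour window = 2 days).
P(2 ≤ N ≤ 5) = Σ_{j=2}^{5} e^(−4.6) · 4.6^j/j! ≈ 0.6295.

0.6295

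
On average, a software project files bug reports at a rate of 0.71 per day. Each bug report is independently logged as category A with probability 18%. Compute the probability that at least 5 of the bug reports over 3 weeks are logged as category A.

Thinning: the bug reports that are logged as category A themselves form a Poisson process with rate 0.18 × 0.71 = 0.1278 per day.
Over the interval, μ = 0.1278 × 21 = 2.6838 (3 weeks = 21 days).
P(N ≥ 5) = 1 − P(N ≤ 4) ≈ 0.1347.

0.1347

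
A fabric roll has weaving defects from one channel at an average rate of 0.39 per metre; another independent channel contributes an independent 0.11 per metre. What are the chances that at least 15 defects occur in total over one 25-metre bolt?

0.2750

Independent Poisson processes superpose: combined rate λ = 0.39 + 0.11 = 0.5 per metre.
Over the interval, μ = 0.5 × 25 = 12.5 (a 25-metre bolt = 25 metres).
P(N ≥ 15) = 1 − P(N ≤ 14) ≈ 0.2750.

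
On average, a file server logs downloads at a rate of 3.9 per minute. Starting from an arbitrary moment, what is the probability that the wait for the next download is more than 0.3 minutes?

0.3104

The wait for the next event is exponential with rate λ = 3.9 per minute.
P(T > 0.3) = e^(−λt) = e^(−3.9 × 0.3) = e^(−1.17) ≈ 0.3104.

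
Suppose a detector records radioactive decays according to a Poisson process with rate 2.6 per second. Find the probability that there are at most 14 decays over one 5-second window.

Over the interval, μ = 2.6 × 5 = 13 (a 5-second window = 5 seconds).
P(N ≤ 14) = Σ_{j=0}^{14} e^(−μ) μ^j/j! ≈ 0.6751.

0.6751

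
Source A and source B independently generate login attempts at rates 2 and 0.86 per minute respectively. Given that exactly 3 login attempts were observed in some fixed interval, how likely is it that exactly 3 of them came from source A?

0.3420

Given the total, each event is independently from source A with probability p = λ_A/(λ_A+λ_B) = 2/2.86 ≈ 0.6993.
So K ~ Binomial(3, 2/2.86): P(K = 3) = C(3,3) · (2/2.86)^3 · (0.86/2.86)^0 ≈ 0.3420.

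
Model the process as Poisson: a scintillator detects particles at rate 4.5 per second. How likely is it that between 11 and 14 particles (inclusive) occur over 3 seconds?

0.4120

Over the interval, μ = 4.5 × 3 = 13.5 (3 seconds).
P(11 ≤ N ≤ 14) = Σ_{j=11}^{14} e^(−13.5) · 13.5^j/j! ≈ 0.4120.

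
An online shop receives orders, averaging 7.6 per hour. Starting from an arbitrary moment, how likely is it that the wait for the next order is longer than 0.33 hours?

0.0814

The wait for the next event is exponential with rate λ = 7.6 per hour.
P(T > 0.33) = e^(−λt) = e^(−7.6 × 0.33) = e^(−2.508) ≈ 0.0814.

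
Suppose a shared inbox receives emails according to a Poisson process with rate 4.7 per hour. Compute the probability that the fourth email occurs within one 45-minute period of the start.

Over the interval, μ = 4.7 × 0.75 = 3.525 (a 45-minute period = 0.75 hours).
The fourth arrival falls in the interval iff at least 4 events occur there: P(S_4 ≤ t) = P(N ≥ 4) = 1 − P(N ≤ 3) ≈ 0.4688.

0.4688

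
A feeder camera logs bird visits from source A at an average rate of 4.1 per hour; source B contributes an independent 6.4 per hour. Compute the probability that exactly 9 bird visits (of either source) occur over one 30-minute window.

Independent Poisson processes superpose: combined rate λ = 4.1 + 6.4 = 10.5 per hour.
Over the interval, μ = 10.5 × 0.5 = 5.25 (a 30-minute window = 0.5 hours).
P(N = 9) = e^(−5.25) · 5.25^9/9! ≈ 0.0438.

0.0438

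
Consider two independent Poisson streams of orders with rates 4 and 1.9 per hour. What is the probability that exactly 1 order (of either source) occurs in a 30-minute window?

Independent Poisson processes superpose: combined rate λ = 4 + 1.9 = 5.9 per hour.
Over the interval, μ = 5.9 × 0.5 = 2.95 (a 30-minute window = 0.5 hours).
P(N = 1) = e^(−2.95) · 2.95^1/1! ≈ 0.1544.

0.1544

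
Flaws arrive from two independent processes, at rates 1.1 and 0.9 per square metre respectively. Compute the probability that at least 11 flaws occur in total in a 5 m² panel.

0.4170

Independent Poisson processes superpose: combined rate λ = 1.1 + 0.9 = 2 per square metre.
Over the interval, μ = 2 × 5 = 10 (a 5 m² panel = 5 square metres).
P(N ≥ 11) = 1 − P(N ≤ 10) ≈ 0.4170.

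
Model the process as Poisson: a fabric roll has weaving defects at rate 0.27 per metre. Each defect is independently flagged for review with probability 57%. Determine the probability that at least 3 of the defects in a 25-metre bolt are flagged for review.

0.7387

Thinning: the defects that are flagged for review themselves form a Poisson process with rate 0.57 × 0.27 = 0.1539 per metre.
Over the interval, μ = 0.1539 × 25 = 3.8475 (a 25-metre bolt = 25 metres).
P(N ≥ 3) = 1 − P(N ≤ 2) ≈ 0.7387.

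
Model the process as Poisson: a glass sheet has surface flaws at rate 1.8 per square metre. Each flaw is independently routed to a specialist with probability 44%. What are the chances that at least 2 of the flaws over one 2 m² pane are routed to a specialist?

Thinning: the flaws that are routed to a specialist themselves form a Poisson process with rate 0.44 × 1.8 = 0.792 per square metre.
Over the interval, μ = 0.792 × 2 = 1.584 (a 2 m² pane = 2 square metres).
P(N ≥ 2) = 1 − P(N ≤ 1) ≈ 0.4699.

0.4699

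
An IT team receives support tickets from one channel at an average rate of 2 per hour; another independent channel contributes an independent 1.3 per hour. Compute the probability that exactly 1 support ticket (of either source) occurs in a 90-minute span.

Independent Poisson processes superpose: combined rate λ = 2 + 1.3 = 3.3 per hour.
Over the interval, μ = 3.3 × 1.5 = 4.95 (a 90-minute span = 1.5 hours).
P(N = 1) = e^(−4.95) · 4.95^1/1! ≈ 0.0351.

0.0351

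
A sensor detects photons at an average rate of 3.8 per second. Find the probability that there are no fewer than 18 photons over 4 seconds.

0.2683

Over the interval, μ = 3.8 × 4 = 15.2 (4 seconds).
P(N ≥ 18) = 1 − P(N ≤ 17) = 1 − Σ_{j=0}^{17} e^(−μ) μ^j/j! ≈ 0.2683.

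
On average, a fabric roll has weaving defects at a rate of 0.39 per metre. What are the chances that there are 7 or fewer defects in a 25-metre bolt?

0.2436

Over the interval, μ = 0.39 × 25 = 9.75 (a 25-metre bolt = 25 metres).
P(N ≤ 7) = Σ_{j=0}^{7} e^(−μ) μ^j/j! ≈ 0.2436.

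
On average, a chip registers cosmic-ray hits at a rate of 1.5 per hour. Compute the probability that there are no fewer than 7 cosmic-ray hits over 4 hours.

Over the interval, μ = 1.5 × 4 = 6 (4 hours).
P(N ≥ 7) = 1 − P(N ≤ 6) = 1 − Σ_{j=0}^{6} e^(−μ) μ^j/j! ≈ 0.3937.

0.3937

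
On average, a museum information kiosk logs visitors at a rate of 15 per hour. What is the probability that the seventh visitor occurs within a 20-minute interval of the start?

Over the interval, μ = 15 × 1/3 = 5 (a 20-minute interval = 1/3 hours).
The seventh arrival falls in the interval iff at least 7 events occur there: P(S_7 ≤ t) = P(N ≥ 7) = 1 − P(N ≤ 6) ≈ 0.2378.

0.2378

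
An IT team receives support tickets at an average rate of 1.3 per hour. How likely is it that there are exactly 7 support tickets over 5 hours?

Over the interval, μ = 1.3 × 5 = 6.5 (5 hours).
P(N = 7) = e^(−μ) μ^7/7! = e^(−6.5) · 6.5^7/5040 ≈ 0.1462.

0.1462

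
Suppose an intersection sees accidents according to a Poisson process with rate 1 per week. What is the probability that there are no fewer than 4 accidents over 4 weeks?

Over the interval, μ = 1 × 4 = 4 (4 weeks).
P(N ≥ 4) = 1 − P(N ≤ 3) = 1 − Σ_{j=0}^{3} e^(−μ) μ^j/j! ≈ 0.5665.

0.5665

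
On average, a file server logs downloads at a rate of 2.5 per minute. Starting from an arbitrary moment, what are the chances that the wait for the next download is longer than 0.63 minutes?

The wait for the next event is exponential with rate λ = 2.5 per minute.
P(T > 0.63) = e^(−λt) = e^(−2.5 × 0.63) = e^(−1.575) ≈ 0.2070.

0.2070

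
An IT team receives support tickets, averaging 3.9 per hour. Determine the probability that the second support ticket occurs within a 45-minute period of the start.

Over the interval, μ = 3.9 × 0.75 = 2.925 (a 45-minute period = 0.75 hours).
The second arrival falls in the interval iff at least 2 events occur there: P(S_2 ≤ t) = P(N ≥ 2) = 1 − P(N ≤ 1) ≈ 0.7894.

0.7894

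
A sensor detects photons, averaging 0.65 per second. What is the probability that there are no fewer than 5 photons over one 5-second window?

Over the interval, μ = 0.65 × 5 = 3.25 (a 5-second window = 5 seconds).
P(N ≥ 5) = 1 − P(N ≤ 4) = 1 − Σ_{j=0}^{4} e^(−μ) μ^j/j! ≈ 0.2283.

0.2283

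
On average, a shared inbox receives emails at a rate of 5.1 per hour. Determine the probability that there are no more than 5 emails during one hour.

With mean μ = 5.1 per hour,
P(N ≤ 5) = Σ_{j=0}^{5} e^(−μ) μ^j/j! ≈ 0.5984.

0.5984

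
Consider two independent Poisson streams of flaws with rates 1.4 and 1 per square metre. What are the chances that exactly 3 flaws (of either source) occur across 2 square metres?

0.1517

Independent Poisson processes superpose: combined rate λ = 1.4 + 1 = 2.4 per square metre.
Over the interval, μ = 2.4 × 2 = 4.8 (2 square metres).
P(N = 3) = e^(−4.8) · 4.8^3/3! ≈ 0.1517.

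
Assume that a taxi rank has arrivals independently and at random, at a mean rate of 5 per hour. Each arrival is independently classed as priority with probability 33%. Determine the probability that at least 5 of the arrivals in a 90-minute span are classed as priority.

Thinning: the arrivals that are classed as priority themselves form a Poisson process with rate 0.33 × 5 = 1.65 per hour.
Over the interval, μ = 1.65 × 1.5 = 2.475 (a 90-minute span = 1.5 hours).
P(N ≥ 5) = 1 − P(N ≤ 4) ≈ 0.1055.

0.1055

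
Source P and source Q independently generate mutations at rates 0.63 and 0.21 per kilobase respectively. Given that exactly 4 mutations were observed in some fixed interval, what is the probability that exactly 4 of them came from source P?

0.3164

Given the total, each event is independently from source P with probability p = λ_P/(λ_P+λ_Q) = 0.63/0.84 = 0.7500.
So K ~ Binomial(4, 0.63/0.84): P(K = 4) = C(4,4) · (0.63/0.84)^4 · (0.21/0.84)^0 ≈ 0.3164.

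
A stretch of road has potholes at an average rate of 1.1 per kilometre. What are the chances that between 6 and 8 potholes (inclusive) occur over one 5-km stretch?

Over the interval, μ = 1.1 × 5 = 5.5 (a 5-km stretch = 5 kilometres).
P(6 ≤ N ≤ 8) = Σ_{j=6}^{8} e^(−5.5) · 5.5^j/j! ≈ 0.3654.

0.3654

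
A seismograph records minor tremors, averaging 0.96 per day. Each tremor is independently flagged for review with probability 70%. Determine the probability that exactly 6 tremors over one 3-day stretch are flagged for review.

0.0124

Thinning: the tremors that are flagged for review themselves form a Poisson process with rate 0.7 × 0.96 = 0.672 per day.
Over the interval, μ = 0.672 × 3 = 2.016 (a 3-day stretch = 3 days).
P(N = 6) = e^(−2.016) · 2.016^6/6! ≈ 0.0124.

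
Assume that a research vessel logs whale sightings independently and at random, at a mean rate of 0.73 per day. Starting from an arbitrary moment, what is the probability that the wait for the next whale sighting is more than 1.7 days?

0.2891

The wait for the next event is exponential with rate λ = 0.73 per day.
P(T > 1.7) = e^(−λt) = e^(−0.73 × 1.7) = e^(−1.241) ≈ 0.2891.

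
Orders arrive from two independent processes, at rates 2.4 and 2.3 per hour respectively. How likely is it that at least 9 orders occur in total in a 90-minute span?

0.2775

Independent Poisson processes superpose: combined rate λ = 2.4 + 2.3 = 4.7 per hour.
Over the interval, μ = 4.7 × 1.5 = 7.05 (a 90-minute span = 1.5 hours).
P(N ≥ 9) = 1 − P(N ≤ 8) ≈ 0.2775.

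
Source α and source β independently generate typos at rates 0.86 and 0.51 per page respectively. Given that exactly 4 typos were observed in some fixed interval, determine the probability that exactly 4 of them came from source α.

0.1553

Given the total, each event is independently from source α with probability p = λ_α/(λ_α+λ_β) = 0.86/1.37 ≈ 0.6277.
So K ~ Binomial(4, 0.86/1.37): P(K = 4) = C(4,4) · (0.86/1.37)^4 · (0.51/1.37)^0 ≈ 0.1553.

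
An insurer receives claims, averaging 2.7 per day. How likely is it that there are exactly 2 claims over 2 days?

0.0659

Over the interval, μ = 2.7 × 2 = 5.4 (2 days).
P(N = 2) = e^(−μ) μ^2/2! = e^(−5.4) · 5.4^2/2 ≈ 0.0659.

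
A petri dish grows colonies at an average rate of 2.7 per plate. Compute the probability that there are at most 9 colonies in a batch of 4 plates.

0.3626

Over the interval, μ = 2.7 × 4 = 10.8 (a batch of 4 plates = 4 plates).
P(N ≤ 9) = Σ_{j=0}^{9} e^(−μ) μ^j/j! ≈ 0.3626.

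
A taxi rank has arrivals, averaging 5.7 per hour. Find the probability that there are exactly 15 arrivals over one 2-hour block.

Over the interval, μ = 5.7 × 2 = 11.4 (a 2-hour block = 2 hours).
P(N = 15) = e^(−μ) μ^15/15! = e^(−11.4) · 11.4^15/1307674368000 ≈ 0.0611.

0.0611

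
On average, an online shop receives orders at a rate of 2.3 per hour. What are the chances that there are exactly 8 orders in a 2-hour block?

0.0500

Over the interval, μ = 2.3 × 2 = 4.6 (a 2-hour block = 2 hours).
P(N = 8) = e^(−μ) μ^8/8! = e^(−4.6) · 4.6^8/40320 ≈ 0.0500.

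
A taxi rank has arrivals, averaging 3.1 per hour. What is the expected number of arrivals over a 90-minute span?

4.65

E[N] = λt = 3.1 × 1.5 = 4.65 (a 90-minute span = 1.5 hours).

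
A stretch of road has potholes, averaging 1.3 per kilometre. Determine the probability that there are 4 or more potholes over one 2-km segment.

Over the interval, μ = 1.3 × 2 = 2.6 (a 2-km segment = 2 kilometres).
P(N ≥ 4) = 1 − P(N ≤ 3) = 1 − Σ_{j=0}^{3} e^(−μ) μ^j/j! ≈ 0.2640.

0.2640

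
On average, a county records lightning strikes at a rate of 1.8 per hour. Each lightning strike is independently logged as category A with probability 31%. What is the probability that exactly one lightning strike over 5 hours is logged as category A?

0.1714

Thinning: the lightning strikes that are logged as category A themselves form a Poisson process with rate 0.31 × 1.8 = 0.558 per hour.
Over the interval, μ = 0.558 × 5 = 2.79 (5 hours).
P(N = 1) = e^(−2.79) · 2.79^1/1! ≈ 0.1714.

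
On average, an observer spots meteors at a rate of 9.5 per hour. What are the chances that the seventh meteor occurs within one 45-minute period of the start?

0.5687

Over the interval, μ = 9.5 × 0.75 = 7.125 (a 45-minute period = 0.75 hours).
The seventh arrival falls in the interval iff at least 7 events occur there: P(S_7 ≤ t) = P(N ≥ 7) = 1 − P(N ≤ 6) ≈ 0.5687.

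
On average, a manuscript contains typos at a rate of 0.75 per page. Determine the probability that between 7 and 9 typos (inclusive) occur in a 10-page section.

0.3983

Over the interval, μ = 0.75 × 10 = 7.5 (a 10-page section = 10 pages).
P(7 ≤ N ≤ 9) = Σ_{j=7}^{9} e^(−7.5) · 7.5^j/j! ≈ 0.3983.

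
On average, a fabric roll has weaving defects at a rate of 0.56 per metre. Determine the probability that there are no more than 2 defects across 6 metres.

0.3475

Over the interval, μ = 0.56 × 6 = 3.36 (6 metres).
P(N ≤ 2) = Σ_{j=0}^{2} e^(−μ) μ^j/j! ≈ 0.3475.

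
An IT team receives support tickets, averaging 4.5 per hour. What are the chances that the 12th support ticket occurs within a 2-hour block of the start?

0.1970

Over the interval, μ = 4.5 × 2 = 9 (a 2-hour block = 2 hours).
The 12th arrival falls in the interval iff at least 12 events occur there: P(S_12 ≤ t) = P(N ≥ 12) = 1 − P(N ≤ 11) ≈ 0.1970.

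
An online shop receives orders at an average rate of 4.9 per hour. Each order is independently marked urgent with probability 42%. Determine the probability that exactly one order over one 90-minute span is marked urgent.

Thinning: the orders that are marked urgent themselves form a Poisson process with rate 0.42 × 4.9 = 2.058 per hour.
Over the interval, μ = 2.058 × 1.5 = 3.087 (a 90-minute span = 1.5 hours).
P(N = 1) = e^(−3.087) · 3.087^1/1! ≈ 0.1409.

0.1409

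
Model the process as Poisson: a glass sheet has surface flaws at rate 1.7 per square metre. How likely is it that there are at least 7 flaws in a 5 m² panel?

0.7438

Over the interval, μ = 1.7 × 5 = 8.5 (a 5 m² panel = 5 square metres).
P(N ≥ 7) = 1 − P(N ≤ 6) = 1 − Σ_{j=0}^{6} e^(−μ) μ^j/j! ≈ 0.7438.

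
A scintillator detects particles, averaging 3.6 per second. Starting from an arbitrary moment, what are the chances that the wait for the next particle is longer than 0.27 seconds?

0.3783

The wait for the next event is exponential with rate λ = 3.6 per second.
P(T > 0.27) = e^(−λt) = e^(−3.6 × 0.27) = e^(−0.972) ≈ 0.3783.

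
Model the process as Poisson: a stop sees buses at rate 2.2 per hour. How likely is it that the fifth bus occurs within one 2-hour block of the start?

Over the interval, μ = 2.2 × 2 = 4.4 (a 2-hour block = 2 hours).
The fifth arrival falls in the interval iff at least 5 events occur there: P(S_5 ≤ t) = P(N ≥ 5) = 1 − P(N ≤ 4) ≈ 0.4488.

0.4488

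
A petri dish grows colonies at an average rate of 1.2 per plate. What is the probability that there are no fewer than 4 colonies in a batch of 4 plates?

0.7058

Over the interval, μ = 1.2 × 4 = 4.8 (a batch of 4 plates = 4 plates).
P(N ≥ 4) = 1 − P(N ≤ 3) = 1 − Σ_{j=0}^{3} e^(−μ) μ^j/j! ≈ 0.7058.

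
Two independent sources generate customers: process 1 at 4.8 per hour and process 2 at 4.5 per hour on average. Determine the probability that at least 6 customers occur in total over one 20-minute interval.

Independent Poisson processes superpose: combined rate λ = 4.8 + 4.5 = 9.3 per hour.
Over the interval, μ = 9.3 × 1/3 = 3.1 (a 20-minute interval = 1/3 hours).
P(N ≥ 6) = 1 − P(N ≤ 5) ≈ 0.0943.

0.0943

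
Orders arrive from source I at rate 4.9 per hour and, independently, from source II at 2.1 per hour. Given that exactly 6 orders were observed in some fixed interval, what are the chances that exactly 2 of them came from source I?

Given the total, each event is independently from source I with probability p = λ_I/(λ_I+λ_II) = 4.9/7 = 0.7000.
So K ~ Binomial(6, 4.9/7): P(K = 2) = C(6,2) · (4.9/7)^2 · (2.1/7)^4 ≈ 0.0595.

0.0595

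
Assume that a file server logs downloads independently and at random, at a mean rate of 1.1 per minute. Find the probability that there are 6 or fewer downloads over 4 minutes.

0.8436

Over the interval, μ = 1.1 × 4 = 4.4 (4 minutes).
P(N ≤ 6) = Σ_{j=0}^{6} e^(−μ) μ^j/j! ≈ 0.8436.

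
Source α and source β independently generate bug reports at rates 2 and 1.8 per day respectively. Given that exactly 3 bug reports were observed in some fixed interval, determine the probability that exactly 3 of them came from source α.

Given the total, each event is independently from source α with probability p = λ_α/(λ_α+λ_β) = 2/3.8 ≈ 0.5263.
So K ~ Binomial(3, 2/3.8): P(K = 3) = C(3,3) · (2/3.8)^3 · (1.8/3.8)^0 ≈ 0.1458.

0.1458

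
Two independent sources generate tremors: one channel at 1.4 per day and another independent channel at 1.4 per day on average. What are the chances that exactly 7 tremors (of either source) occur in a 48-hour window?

0.1267

Independent Poisson processes superpose: combined rate λ = 1.4 + 1.4 = 2.8 per day.
Over the interval, μ = 2.8 × 2 = 5.6 (a 48-hour window = 2 days).
P(N = 7) = e^(−5.6) · 5.6^7/7! ≈ 0.1267.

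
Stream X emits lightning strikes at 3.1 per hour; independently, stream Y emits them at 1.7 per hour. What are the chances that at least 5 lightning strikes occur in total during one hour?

0.5237

Independent Poisson processes superpose: combined rate λ = 3.1 + 1.7 = 4.8 per hour.
So μ = 4.8.
P(N ≥ 5) = 1 − P(N ≤ 4) ≈ 0.5237.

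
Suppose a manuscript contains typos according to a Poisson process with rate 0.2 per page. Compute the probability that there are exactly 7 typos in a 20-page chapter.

Over the interval, μ = 0.2 × 20 = 4 (a 20-page chapter = 20 pages).
P(N = 7) = e^(−μ) μ^7/7! = e^(−4) · 4^7/5040 ≈ 0.0595.

0.0595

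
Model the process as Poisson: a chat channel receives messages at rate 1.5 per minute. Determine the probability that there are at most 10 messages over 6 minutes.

0.7060

Over the interval, μ = 1.5 × 6 = 9 (6 minutes).
P(N ≤ 10) = Σ_{j=0}^{10} e^(−μ) μ^j/j! ≈ 0.7060.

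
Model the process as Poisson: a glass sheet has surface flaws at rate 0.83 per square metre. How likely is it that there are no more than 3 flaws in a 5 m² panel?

0.4047

Over the interval, μ = 0.83 × 5 = 4.15 (a 5 m² panel = 5 square metres).
P(N ≤ 3) = Σ_{j=0}^{3} e^(−μ) μ^j/j! ≈ 0.4047.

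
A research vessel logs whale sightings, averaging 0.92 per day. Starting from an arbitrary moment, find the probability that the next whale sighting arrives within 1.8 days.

0.8091

Inter-arrival times are exponential with rate λ = 0.92 per day.
P(T ≤ 1.8) = 1 − e^(−λt) = 1 − e^(−0.92 × 1.8) = 1 − e^(−1.656) ≈ 0.8091.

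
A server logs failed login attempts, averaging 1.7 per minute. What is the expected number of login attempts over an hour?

E[N] = λt = 1.7 × 60 = 102 (an hour = 60 minutes).

102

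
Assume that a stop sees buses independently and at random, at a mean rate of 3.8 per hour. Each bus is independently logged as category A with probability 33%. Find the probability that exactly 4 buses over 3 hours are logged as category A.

Thinning: the buses that are logged as category A themselves form a Poisson process with rate 0.33 × 3.8 = 1.254 per hour.
Over the interval, μ = 1.254 × 3 = 3.762 (3 hours).
P(N = 4) = e^(−3.762) · 3.762^4/4! ≈ 0.1939.

0.1939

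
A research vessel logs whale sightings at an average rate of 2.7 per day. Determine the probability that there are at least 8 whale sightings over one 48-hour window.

0.1783

Over the interval, μ = 2.7 × 2 = 5.4 (a 48-hour window = 2 days).
P(N ≥ 8) = 1 − P(N ≤ 7) = 1 − Σ_{j=0}^{7} e^(−μ) μ^j/j! ≈ 0.1783.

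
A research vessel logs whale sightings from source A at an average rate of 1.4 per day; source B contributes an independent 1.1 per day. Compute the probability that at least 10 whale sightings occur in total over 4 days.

0.5421

Independent Poisson processes superpose: combined rate λ = 1.4 + 1.1 = 2.5 per day.
Over the interval, μ = 2.5 × 4 = 10 (4 days).
P(N ≥ 10) = 1 − P(N ≤ 9) ≈ 0.5421.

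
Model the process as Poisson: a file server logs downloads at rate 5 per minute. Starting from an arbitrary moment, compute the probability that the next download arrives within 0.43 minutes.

0.8835

Inter-arrival times are exponential with rate λ = 5 per minute.
P(T ≤ 0.43) = 1 − e^(−λt) = 1 − e^(−5 × 0.43) = 1 − e^(−2.15) ≈ 0.8835.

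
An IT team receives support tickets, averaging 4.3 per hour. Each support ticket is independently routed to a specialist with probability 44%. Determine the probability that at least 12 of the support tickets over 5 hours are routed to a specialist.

Thinning: the support tickets that are routed to a specialist themselves form a Poisson process with rate 0.44 × 4.3 = 1.892 per hour.
Over the interval, μ = 1.892 × 5 = 9.46 (5 hours).
P(N ≥ 12) = 1 − P(N ≤ 11) ≈ 0.2438.

0.2438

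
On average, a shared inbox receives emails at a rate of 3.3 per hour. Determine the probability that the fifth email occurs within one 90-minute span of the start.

Over the interval, μ = 3.3 × 1.5 = 4.95 (a 90-minute span = 1.5 hours).
The fifth arrival falls in the interval iff at least 5 events occur there: P(S_5 ≤ t) = P(N ≥ 5) = 1 − P(N ≤ 4) ≈ 0.5507.

0.5507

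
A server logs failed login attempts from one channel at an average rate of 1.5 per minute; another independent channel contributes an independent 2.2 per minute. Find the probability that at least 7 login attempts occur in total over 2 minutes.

Independent Poisson processes superpose: combined rate λ = 1.5 + 2.2 = 3.7 per minute.
Over the interval, μ = 3.7 × 2 = 7.4 (2 minutes).
P(N ≥ 7) = 1 − P(N ≤ 6) ≈ 0.6080.

0.6080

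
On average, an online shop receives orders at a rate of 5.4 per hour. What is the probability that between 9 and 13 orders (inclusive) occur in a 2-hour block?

Over the interval, μ = 5.4 × 2 = 10.8 (a 2-hour block = 2 hours).
P(9 ≤ N ≤ 13) = Σ_{j=9}^{13} e^(−10.8) · 10.8^j/j! ≈ 0.5492.

0.5492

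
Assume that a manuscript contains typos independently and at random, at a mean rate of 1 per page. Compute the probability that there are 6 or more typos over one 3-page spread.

0.0839

Over the interval, μ = 1 × 3 = 3 (a 3-page spread = 3 pages).
P(N ≥ 6) = 1 − P(N ≤ 5) = 1 − Σ_{j=0}^{5} e^(−μ) μ^j/j! ≈ 0.0839.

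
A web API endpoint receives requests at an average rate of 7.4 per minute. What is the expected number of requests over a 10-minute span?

E[N] = λt = 7.4 × 10 = 74 (a 10-minute span = 10 minutes).

74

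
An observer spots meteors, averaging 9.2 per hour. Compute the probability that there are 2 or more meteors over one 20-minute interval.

Over the interval, μ = 9.2 × 1/3 ≈ 3.06667 (a 20-minute interval = 1/3 hours).
P(N ≥ 2) = 1 − P(N ≤ 1) = 1 − Σ_{j=0}^{1} e^(−μ) μ^j/j! ≈ 0.8106.

0.8106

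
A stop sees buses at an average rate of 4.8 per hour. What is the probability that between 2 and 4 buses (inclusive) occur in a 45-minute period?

Over the interval, μ = 4.8 × 0.75 = 3.6 (a 45-minute period = 0.75 hours).
P(2 ≤ N ≤ 4) = Σ_{j=2}^{4} e^(−3.6) · 3.6^j/j! ≈ 0.5807.

0.5807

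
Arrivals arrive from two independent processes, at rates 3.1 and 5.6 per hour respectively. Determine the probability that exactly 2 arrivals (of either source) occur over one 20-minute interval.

0.2314

Independent Poisson processes superpose: combined rate λ = 3.1 + 5.6 = 8.7 per hour.
Over the interval, μ = 8.7 × 1/3 = 2.9 (a 20-minute interval = 1/3 hours).
P(N = 2) = e^(−2.9) · 2.9^2/2! ≈ 0.2314.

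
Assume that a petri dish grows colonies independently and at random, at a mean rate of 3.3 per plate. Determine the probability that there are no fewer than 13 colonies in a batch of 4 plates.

0.5587

Over the interval, μ = 3.3 × 4 = 13.2 (a batch of 4 plates = 4 plates).
P(N ≥ 13) = 1 − P(N ≤ 12) = 1 − Σ_{j=0}^{12} e^(−μ) μ^j/j! ≈ 0.5587.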